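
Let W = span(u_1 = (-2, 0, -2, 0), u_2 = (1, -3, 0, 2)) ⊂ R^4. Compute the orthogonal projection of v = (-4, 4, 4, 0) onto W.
proj_W(v) = (-16/27, 32/9, 16/27, -64/27)

Set up U = [u_1 | ... | u_2] ∈ R^(4×2). The projector onto W = col(U) is P = U (U^T U)^(-1) U^T.
Compute U^T U =
  [8, -2]
  [-2, 14],
and U^T v = (0, -16).
Solve U^T U · c = U^T v for the coefficients: c = (-8/27, -32/27). The projection is proj_W(v) = U c.
Check: (v - proj_W(v)) · u_1 = 0  (should be 0).
Check: (v - proj_W(v)) · u_2 = 0  (should be 0).
Result: proj_W(v) = (-16/27, 32/9, 16/27, -64/27).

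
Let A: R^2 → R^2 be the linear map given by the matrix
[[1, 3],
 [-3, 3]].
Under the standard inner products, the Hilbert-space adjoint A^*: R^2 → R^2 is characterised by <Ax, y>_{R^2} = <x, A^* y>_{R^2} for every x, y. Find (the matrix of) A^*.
A^* = A^T =
[[1, -3],
 [3, 3]]

For real matrices with standard dot products, the defining identity <Ax, y> = <x, A^* y> gives (Ax)^T y = x^T (A^*) y, i.e. x^T A^T y = x^T (A^*) y. Since this holds for all x, y, we must have A^* = A^T. Therefore
A^* =
[[1, -3],
 [3, 3]].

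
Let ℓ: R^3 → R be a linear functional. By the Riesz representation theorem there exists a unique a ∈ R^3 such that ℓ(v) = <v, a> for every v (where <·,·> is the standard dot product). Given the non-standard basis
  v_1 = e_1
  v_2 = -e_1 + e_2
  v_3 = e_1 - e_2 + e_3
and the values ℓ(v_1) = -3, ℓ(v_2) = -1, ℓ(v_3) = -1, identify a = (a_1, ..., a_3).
a = (-3, -4, -2)

Write a = (a_1, ..., a_3) in the standard basis. For each basis vector v_i, ℓ(v_i) = <v_i, a> is a linear equation in the a_j's. Collect the n equations into a matrix system V a = ℓ, where row i of V is v_i (expressed in the standard basis). Since V is invertible (lower-triangular with 1s on the diagonal, up to permutation), solve by back-substitution:
  V =
[[1, 0, 0],
 [-1, 1, 0],
 [1, -1, 1]]
  V a = (-3, -1, -1)
Solving gives a = (-3, -4, -2).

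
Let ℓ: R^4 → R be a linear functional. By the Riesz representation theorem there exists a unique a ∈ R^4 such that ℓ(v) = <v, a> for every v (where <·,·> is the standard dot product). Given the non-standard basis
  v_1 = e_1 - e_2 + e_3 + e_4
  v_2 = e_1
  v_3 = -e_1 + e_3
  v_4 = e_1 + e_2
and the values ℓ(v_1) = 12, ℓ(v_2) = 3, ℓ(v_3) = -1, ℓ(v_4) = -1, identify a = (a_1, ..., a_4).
a = (3, -4, 2, 3)

Write a = (a_1, ..., a_4) in the standard basis. For each basis vector v_i, ℓ(v_i) = <v_i, a> is a linear equation in the a_j's. Collect the n equations into a matrix system V a = ℓ, where row i of V is v_i (expressed in the standard basis). Since V is invertible (lower-triangular with 1s on the diagonal, up to permutation), solve by back-substitution:
  V =
[[1, -1, 1, 1],
 [1, 0, 0, 0],
 [-1, 0, 1, 0],
 [1, 1, 0, 0]]
  V a = (12, 3, -1, -1)
Solving gives a = (3, -4, 2, 3).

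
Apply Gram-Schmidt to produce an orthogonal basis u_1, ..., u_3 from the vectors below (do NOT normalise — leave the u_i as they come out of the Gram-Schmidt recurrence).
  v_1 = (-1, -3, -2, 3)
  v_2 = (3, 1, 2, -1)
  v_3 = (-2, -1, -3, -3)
Orthogonal basis:
  u_1 = (-1, -3, -2, 3)
  u_2 = (56/23, -16/23, 20/23, 16/23)
  u_3 = (10/11, -17/11, -20/11, -27/11)

Apply the Gram-Schmidt recurrence
  u_1 = v_1
  u_i = v_i − Σ_{j<i} ((v_i · u_j) / (u_j · u_j)) · u_j.

Step by step this gives:
  u_1 = (-1, -3, -2, 3)
  u_2 = (56/23, -16/23, 20/23, 16/23)
  u_3 = (10/11, -17/11, -20/11, -27/11)

Orthogonality check:
  u_2 · u_1 = 0 (should be 0)
  u_3 · u_1 = 0 (should be 0)
  u_3 · u_2 = 0 (should be 0)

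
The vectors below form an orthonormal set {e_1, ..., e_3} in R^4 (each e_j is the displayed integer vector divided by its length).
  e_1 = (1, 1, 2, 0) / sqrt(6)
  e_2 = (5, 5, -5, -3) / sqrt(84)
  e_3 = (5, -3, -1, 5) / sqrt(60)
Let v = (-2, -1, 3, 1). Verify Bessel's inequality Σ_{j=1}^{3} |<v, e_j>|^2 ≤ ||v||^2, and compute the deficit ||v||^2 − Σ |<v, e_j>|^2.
Σ |<v, e_j>|^2 = 625/42; ||v||^2 = 15; deficit = 5/42

Write each e_j = u_j / sqrt(<u_j, u_j>) where u_j is the displayed integer vector. Then <v, e_j> = <v, u_j> / sqrt(<u_j, u_j>), so |<v, e_j>|^2 = <v, u_j>^2 / <u_j, u_j>.
Coefficients: <v, e_1> = 3/sqrt(6), <v, e_2> = -33/sqrt(84), <v, e_3> = -5/sqrt(60).
Square and sum: Σ |<v, e_j>|^2 = 625/42.
Compute ||v||^2 = v·v = 15.
Deficit = 15 − 625/42 = 5/42 ≥ 0, confirming Bessel's inequality. (The deficit equals ||v − Σ <v,e_j> e_j||^2, the squared distance from v to span{e_j}.)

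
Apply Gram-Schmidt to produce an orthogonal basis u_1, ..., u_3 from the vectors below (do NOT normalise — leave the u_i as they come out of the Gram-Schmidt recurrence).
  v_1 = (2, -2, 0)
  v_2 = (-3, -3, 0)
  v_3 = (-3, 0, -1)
Orthogonal basis:
  u_1 = (2, -2, 0)
  u_2 = (-3, -3, 0)
  u_3 = (0, 0, -1)

Apply the Gram-Schmidt recurrence
  u_1 = v_1
  u_i = v_i − Σ_{j<i} ((v_i · u_j) / (u_j · u_j)) · u_j.

Step by step this gives:
  u_1 = (2, -2, 0)
  u_2 = (-3, -3, 0)
  u_3 = (0, 0, -1)

Orthogonality check:
  u_2 · u_1 = 0 (should be 0)
  u_3 · u_1 = 0 (should be 0)
  u_3 · u_2 = 0 (should be 0)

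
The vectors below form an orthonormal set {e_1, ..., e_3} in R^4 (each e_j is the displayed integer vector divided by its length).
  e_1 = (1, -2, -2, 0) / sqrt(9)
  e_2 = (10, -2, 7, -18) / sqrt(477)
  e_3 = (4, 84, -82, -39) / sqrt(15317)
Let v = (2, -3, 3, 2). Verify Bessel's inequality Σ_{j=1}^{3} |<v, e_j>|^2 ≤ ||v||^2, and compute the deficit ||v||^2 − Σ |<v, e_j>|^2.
Σ |<v, e_j>|^2 = 6289/289; ||v||^2 = 26; deficit = 1225/289

Write each e_j = u_j / sqrt(<u_j, u_j>) where u_j is the displayed integer vector. Then <v, e_j> = <v, u_j> / sqrt(<u_j, u_j>), so |<v, e_j>|^2 = <v, u_j>^2 / <u_j, u_j>.
Coefficients: <v, e_1> = 2/sqrt(9), <v, e_2> = 11/sqrt(477), <v, e_3> = -568/sqrt(15317).
Square and sum: Σ |<v, e_j>|^2 = 6289/289.
Compute ||v||^2 = v·v = 26.
Deficit = 26 − 6289/289 = 1225/289 ≥ 0, confirming Bessel's inequality. (The deficit equals ||v − Σ <v,e_j> e_j||^2, the squared distance from v to span{e_j}.)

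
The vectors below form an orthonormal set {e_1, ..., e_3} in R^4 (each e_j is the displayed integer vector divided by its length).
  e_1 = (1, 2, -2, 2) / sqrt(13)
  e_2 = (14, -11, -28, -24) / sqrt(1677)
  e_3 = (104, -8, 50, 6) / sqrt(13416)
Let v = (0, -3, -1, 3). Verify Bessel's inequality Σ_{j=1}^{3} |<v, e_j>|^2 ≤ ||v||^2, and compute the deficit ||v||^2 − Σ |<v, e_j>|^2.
Σ |<v, e_j>|^2 = 5/13; ||v||^2 = 19; deficit = 242/13

Write each e_j = u_j / sqrt(<u_j, u_j>) where u_j is the displayed integer vector. Then <v, e_j> = <v, u_j> / sqrt(<u_j, u_j>), so |<v, e_j>|^2 = <v, u_j>^2 / <u_j, u_j>.
Coefficients: <v, e_1> = 2/sqrt(13), <v, e_2> = -11/sqrt(1677), <v, e_3> = -8/sqrt(13416).
Square and sum: Σ |<v, e_j>|^2 = 5/13.
Compute ||v||^2 = v·v = 19.
Deficit = 19 − 5/13 = 242/13 ≥ 0, confirming Bessel's inequality. (The deficit equals ||v − Σ <v,e_j> e_j||^2, the squared distance from v to span{e_j}.)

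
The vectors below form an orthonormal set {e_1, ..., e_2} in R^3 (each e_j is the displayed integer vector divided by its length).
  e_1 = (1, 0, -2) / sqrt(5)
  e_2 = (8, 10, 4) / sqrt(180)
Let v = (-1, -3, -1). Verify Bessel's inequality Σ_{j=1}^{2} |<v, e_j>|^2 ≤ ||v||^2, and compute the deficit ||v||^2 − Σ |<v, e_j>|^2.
Σ |<v, e_j>|^2 = 10; ||v||^2 = 11; deficit = 1

Write each e_j = u_j / sqrt(<u_j, u_j>) where u_j is the displayed integer vector. Then <v, e_j> = <v, u_j> / sqrt(<u_j, u_j>), so |<v, e_j>|^2 = <v, u_j>^2 / <u_j, u_j>.
Coefficients: <v, e_1> = 1/sqrt(5), <v, e_2> = -42/sqrt(180).
Square and sum: Σ |<v, e_j>|^2 = 10.
Compute ||v||^2 = v·v = 11.
Deficit = 11 − 10 = 1 ≥ 0, confirming Bessel's inequality. (The deficit equals ||v − Σ <v,e_j> e_j||^2, the squared distance from v to span{e_j}.)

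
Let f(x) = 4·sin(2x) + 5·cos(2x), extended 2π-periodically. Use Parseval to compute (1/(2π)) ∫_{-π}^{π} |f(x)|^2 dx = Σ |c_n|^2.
Σ |c_n|^2 = 41/2

Expand |f|^2 and use orthogonality of {sin(nx), cos(mx)} on [-π, π]:
  ∫_{-π}^{π} sin(nx)^2 dx = π, ∫ cos(mx)^2 dx = π, and cross terms integrate to 0.
So ∫_{-π}^{π} f(x)^2 dx = 4^2 · π + 5^2 · π = (16 + 25)π.
Divide by 2π: (16 + 25)/2 = 41/2.
By Parseval, this equals Σ |c_n|^2.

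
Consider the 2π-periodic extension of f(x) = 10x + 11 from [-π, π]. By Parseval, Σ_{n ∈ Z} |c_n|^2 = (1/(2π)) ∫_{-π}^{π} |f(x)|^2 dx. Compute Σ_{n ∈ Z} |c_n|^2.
Σ |c_n|^2 = 100π^2/3 + 121

Expand and integrate term by term over [-π, π]:
  ∫ (10x)^2 dx = 100·(2π^3/3); ∫ 2·10·(11)·x dx = 0 (odd integrand); ∫ 11^2 dx = 121·2π.
So (1/(2π)) ∫_{-π}^{π} (10x + 11)^2 dx = 100π^2/3 + 121 = 100π^2/3 + 121.
Parseval ⇒ Σ |c_n|^2 = 100π^2/3 + 121.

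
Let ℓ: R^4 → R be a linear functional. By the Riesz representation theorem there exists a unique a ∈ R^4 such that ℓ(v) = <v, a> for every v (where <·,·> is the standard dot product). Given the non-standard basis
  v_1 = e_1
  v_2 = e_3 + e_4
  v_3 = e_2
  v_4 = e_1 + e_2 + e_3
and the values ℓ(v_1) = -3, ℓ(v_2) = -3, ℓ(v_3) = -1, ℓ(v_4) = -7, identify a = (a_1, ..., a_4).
a = (-3, -1, -3, 0)

Write a = (a_1, ..., a_4) in the standard basis. For each basis vector v_i, ℓ(v_i) = <v_i, a> is a linear equation in the a_j's. Collect the n equations into a matrix system V a = ℓ, where row i of V is v_i (expressed in the standard basis). Since V is invertible (lower-triangular with 1s on the diagonal, up to permutation), solve by back-substitution:
  V =
[[1, 0, 0, 0],
 [0, 0, 1, 1],
 [0, 1, 0, 0],
 [1, 1, 1, 0]]
  V a = (-3, -3, -1, -7)
Solving gives a = (-3, -1, -3, 0).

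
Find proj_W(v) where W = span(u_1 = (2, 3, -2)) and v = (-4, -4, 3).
proj_W(v) = (-52/17, -78/17, 52/17)

Set up U = [u_1 | ... | u_1] ∈ R^(3×1). The projector onto W = col(U) is P = U (U^T U)^(-1) U^T.
Compute U^T U =
  [17],
and U^T v = (-26).
Solve U^T U · c = U^T v for the coefficients: c = (-26/17). The projection is proj_W(v) = U c.
Check: (v - proj_W(v)) · u_1 = 0  (should be 0).
Result: proj_W(v) = (-52/17, -78/17, 52/17).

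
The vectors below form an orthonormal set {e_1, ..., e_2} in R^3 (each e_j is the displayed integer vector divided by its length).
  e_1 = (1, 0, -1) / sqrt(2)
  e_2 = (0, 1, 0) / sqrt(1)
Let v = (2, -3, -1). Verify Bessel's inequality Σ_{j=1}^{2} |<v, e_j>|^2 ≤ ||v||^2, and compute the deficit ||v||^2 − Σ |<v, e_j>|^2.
Σ |<v, e_j>|^2 = 27/2; ||v||^2 = 14; deficit = 1/2

Write each e_j = u_j / sqrt(<u_j, u_j>) where u_j is the displayed integer vector. Then <v, e_j> = <v, u_j> / sqrt(<u_j, u_j>), so |<v, e_j>|^2 = <v, u_j>^2 / <u_j, u_j>.
Coefficients: <v, e_1> = 3/sqrt(2), <v, e_2> = -3/sqrt(1).
Square and sum: Σ |<v, e_j>|^2 = 27/2.
Compute ||v||^2 = v·v = 14.
Deficit = 14 − 27/2 = 1/2 ≥ 0, confirming Bessel's inequality. (The deficit equals ||v − Σ <v,e_j> e_j||^2, the squared distance from v to span{e_j}.)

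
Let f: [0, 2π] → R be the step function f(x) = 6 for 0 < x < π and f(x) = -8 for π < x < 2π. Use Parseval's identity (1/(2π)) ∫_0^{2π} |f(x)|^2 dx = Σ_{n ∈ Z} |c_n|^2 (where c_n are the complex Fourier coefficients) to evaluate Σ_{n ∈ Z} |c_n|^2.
Σ |c_n|^2 = 50

Parseval equates the L^2 energy of f (normalised by 1/(2π)) with the ℓ^2 sum of its Fourier coefficients: (1/(2π)) ∫_0^{2π} |f|^2 = Σ |c_n|^2.
Compute the left side: (1/(2π)) [∫_0^π 6^2 dx + ∫_π^{2π} (-8)^2 dx] = (1/(2π)) · (36π + 64π) = (36 + 64)/2 = 50.
So Σ_{n ∈ Z} |c_n|^2 = 50.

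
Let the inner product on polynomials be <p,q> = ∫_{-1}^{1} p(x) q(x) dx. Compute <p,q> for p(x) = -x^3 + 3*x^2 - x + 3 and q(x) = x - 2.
<p,q> = -256/15

Expand the product: p(x)·q(x) = -x^4 + 5*x^3 - 7*x^2 + 5*x - 6.
∫_{-1}^{1} of each monomial x^k gives [2/(k+1) if k even, 0 if k odd]. Integrating term-by-term (or equivalently evaluating the antiderivative F(x) = -x^5/5 + 5*x^4/4 - 7*x^3/3 + 5*x^2/2 - 6*x at the endpoints):
  F(1) − F(−1) = -287/60 − (737/60) = -256/15.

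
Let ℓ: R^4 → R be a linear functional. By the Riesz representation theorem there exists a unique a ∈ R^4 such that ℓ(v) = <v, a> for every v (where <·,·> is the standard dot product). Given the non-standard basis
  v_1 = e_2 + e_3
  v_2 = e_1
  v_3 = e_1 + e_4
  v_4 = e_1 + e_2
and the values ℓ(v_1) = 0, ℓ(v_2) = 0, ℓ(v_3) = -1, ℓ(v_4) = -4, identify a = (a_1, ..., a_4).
a = (0, -4, 4, -1)

Write a = (a_1, ..., a_4) in the standard basis. For each basis vector v_i, ℓ(v_i) = <v_i, a> is a linear equation in the a_j's. Collect the n equations into a matrix system V a = ℓ, where row i of V is v_i (expressed in the standard basis). Since V is invertible (lower-triangular with 1s on the diagonal, up to permutation), solve by back-substitution:
  V =
[[0, 1, 1, 0],
 [1, 0, 0, 0],
 [1, 0, 0, 1],
 [1, 1, 0, 0]]
  V a = (0, 0, -1, -4)
Solving gives a = (0, -4, 4, -1).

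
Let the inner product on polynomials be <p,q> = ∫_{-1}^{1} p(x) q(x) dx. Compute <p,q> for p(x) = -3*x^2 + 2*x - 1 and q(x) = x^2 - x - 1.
<p,q> = 4/5

Expand the product: p(x)·q(x) = -3*x^4 + 5*x^3 - x + 1.
∫_{-1}^{1} of each monomial x^k gives [2/(k+1) if k even, 0 if k odd]. Integrating term-by-term (or equivalently evaluating the antiderivative F(x) = -3*x^5/5 + 5*x^4/4 - x^2/2 + x at the endpoints):
  F(1) − F(−1) = 23/20 − (7/20) = 4/5.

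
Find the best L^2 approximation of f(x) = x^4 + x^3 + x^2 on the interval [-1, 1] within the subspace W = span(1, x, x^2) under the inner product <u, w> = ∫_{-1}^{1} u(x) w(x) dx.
g(x) = 13*x^2/7 + 3*x/5 - 3/35

The best approximation g ∈ W is the orthogonal projection of f onto W. Writing g = a_0 + a_1 x + a_2 x^2, the coefficients solve the normal equations G · a = b where
  G_{ij} = <φ_i, φ_j> and b_i = <f, φ_i>, with φ_0 = 1, φ_1 = x, φ_2 = x^2.
G =
  [2, 0, 2/3]
  [0, 2/3, 0]
  [2/3, 0, 2/5],
b = (16/15, 2/5, 24/35).
Solving gives a_0 = -3/35, a_1 = 3/5, a_2 = 13/7, so
  g(x) = 13*x^2/7 + 3*x/5 - 3/35.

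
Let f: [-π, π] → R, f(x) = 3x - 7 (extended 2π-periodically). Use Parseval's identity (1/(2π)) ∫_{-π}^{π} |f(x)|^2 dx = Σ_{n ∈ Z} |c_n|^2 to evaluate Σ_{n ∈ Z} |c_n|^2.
Σ |c_n|^2 = 3π^2 + 49

Expand and integrate term by term over [-π, π]:
  ∫ (3x)^2 dx = 9·(2π^3/3); ∫ 2·3·(-7)·x dx = 0 (odd integrand); ∫ (-7)^2 dx = 49·2π.
So (1/(2π)) ∫_{-π}^{π} (3x - 7)^2 dx = 9π^2/3 + 49 = 3π^2 + 49.
Parseval ⇒ Σ |c_n|^2 = 3π^2 + 49.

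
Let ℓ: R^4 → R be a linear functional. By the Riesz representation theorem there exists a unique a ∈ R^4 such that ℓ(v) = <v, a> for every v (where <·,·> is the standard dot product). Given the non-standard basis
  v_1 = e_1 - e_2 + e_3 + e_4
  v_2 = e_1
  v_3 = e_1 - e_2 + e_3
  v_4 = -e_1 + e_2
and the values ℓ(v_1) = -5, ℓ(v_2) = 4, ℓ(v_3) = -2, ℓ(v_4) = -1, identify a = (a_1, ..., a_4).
a = (4, 3, -3, -3)

Write a = (a_1, ..., a_4) in the standard basis. For each basis vector v_i, ℓ(v_i) = <v_i, a> is a linear equation in the a_j's. Collect the n equations into a matrix system V a = ℓ, where row i of V is v_i (expressed in the standard basis). Since V is invertible (lower-triangular with 1s on the diagonal, up to permutation), solve by back-substitution:
  V =
[[1, -1, 1, 1],
 [1, 0, 0, 0],
 [1, -1, 1, 0],
 [-1, 1, 0, 0]]
  V a = (-5, 4, -2, -1)
Solving gives a = (4, 3, -3, -3).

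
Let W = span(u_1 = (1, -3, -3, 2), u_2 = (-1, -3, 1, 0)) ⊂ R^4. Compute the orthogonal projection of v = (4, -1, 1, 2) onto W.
proj_W(v) = (32/57, -12/19, -4/3, 44/57)

Set up U = [u_1 | ... | u_2] ∈ R^(4×2). The projector onto W = col(U) is P = U (U^T U)^(-1) U^T.
Compute U^T U =
  [23, 5]
  [5, 11],
and U^T v = (8, 0).
Solve U^T U · c = U^T v for the coefficients: c = (22/57, -10/57). The projection is proj_W(v) = U c.
Check: (v - proj_W(v)) · u_1 = 0  (should be 0).
Check: (v - proj_W(v)) · u_2 = 0  (should be 0).
Result: proj_W(v) = (32/57, -12/19, -4/3, 44/57).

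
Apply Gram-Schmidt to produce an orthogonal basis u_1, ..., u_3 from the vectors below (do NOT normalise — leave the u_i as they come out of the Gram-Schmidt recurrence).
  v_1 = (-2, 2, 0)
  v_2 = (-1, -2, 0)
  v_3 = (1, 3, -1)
Orthogonal basis:
  u_1 = (-2, 2, 0)
  u_2 = (-3/2, -3/2, 0)
  u_3 = (0, 0, -1)

Apply the Gram-Schmidt recurrence
  u_1 = v_1
  u_i = v_i − Σ_{j<i} ((v_i · u_j) / (u_j · u_j)) · u_j.

Step by step this gives:
  u_1 = (-2, 2, 0)
  u_2 = (-3/2, -3/2, 0)
  u_3 = (0, 0, -1)

Orthogonality check:
  u_2 · u_1 = 0 (should be 0)
  u_3 · u_1 = 0 (should be 0)
  u_3 · u_2 = 0 (should be 0)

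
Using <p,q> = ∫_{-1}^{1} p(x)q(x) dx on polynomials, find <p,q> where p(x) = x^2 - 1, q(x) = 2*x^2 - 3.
<p,q> = 52/15

Expand the product: p(x)·q(x) = 2*x^4 - 5*x^2 + 3.
∫_{-1}^{1} of each monomial x^k gives [2/(k+1) if k even, 0 if k odd]. Integrating term-by-term (or equivalently evaluating the antiderivative F(x) = 2*x^5/5 - 5*x^3/3 + 3*x at the endpoints):
  F(1) − F(−1) = 26/15 − (-26/15) = 52/15.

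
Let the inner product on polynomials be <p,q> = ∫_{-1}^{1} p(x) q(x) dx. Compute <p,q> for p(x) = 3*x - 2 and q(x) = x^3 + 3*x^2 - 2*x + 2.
<p,q> = -74/5

Expand the product: p(x)·q(x) = 3*x^4 + 7*x^3 - 12*x^2 + 10*x - 4.
∫_{-1}^{1} of each monomial x^k gives [2/(k+1) if k even, 0 if k odd]. Integrating term-by-term (or equivalently evaluating the antiderivative F(x) = 3*x^5/5 + 7*x^4/4 - 4*x^3 + 5*x^2 - 4*x at the endpoints):
  F(1) − F(−1) = -13/20 − (283/20) = -74/5.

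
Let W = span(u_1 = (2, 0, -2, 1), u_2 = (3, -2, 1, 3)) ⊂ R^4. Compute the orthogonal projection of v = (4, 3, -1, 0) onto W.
proj_W(v) = (315/158, 25/79, -415/158, 60/79)

Set up U = [u_1 | ... | u_2] ∈ R^(4×2). The projector onto W = col(U) is P = U (U^T U)^(-1) U^T.
Compute U^T U =
  [9, 7]
  [7, 23],
and U^T v = (10, 5).
Solve U^T U · c = U^T v for the coefficients: c = (195/158, -25/158). The projection is proj_W(v) = U c.
Check: (v - proj_W(v)) · u_1 = 0  (should be 0).
Check: (v - proj_W(v)) · u_2 = 0  (should be 0).
Result: proj_W(v) = (315/158, 25/79, -415/158, 60/79).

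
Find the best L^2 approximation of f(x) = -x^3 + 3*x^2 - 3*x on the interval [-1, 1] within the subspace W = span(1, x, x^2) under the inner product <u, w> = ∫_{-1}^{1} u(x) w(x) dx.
g(x) = 3*x^2 - 18*x/5

The best approximation g ∈ W is the orthogonal projection of f onto W. Writing g = a_0 + a_1 x + a_2 x^2, the coefficients solve the normal equations G · a = b where
  G_{ij} = <φ_i, φ_j> and b_i = <f, φ_i>, with φ_0 = 1, φ_1 = x, φ_2 = x^2.
G =
  [2, 0, 2/3]
  [0, 2/3, 0]
  [2/3, 0, 2/5],
b = (2, -12/5, 6/5).
Solving gives a_0 = 0, a_1 = -18/5, a_2 = 3, so
  g(x) = 3*x^2 - 18*x/5.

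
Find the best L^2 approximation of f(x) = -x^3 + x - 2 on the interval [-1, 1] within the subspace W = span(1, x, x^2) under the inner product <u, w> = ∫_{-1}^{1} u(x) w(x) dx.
g(x) = 2*x/5 - 2

The best approximation g ∈ W is the orthogonal projection of f onto W. Writing g = a_0 + a_1 x + a_2 x^2, the coefficients solve the normal equations G · a = b where
  G_{ij} = <φ_i, φ_j> and b_i = <f, φ_i>, with φ_0 = 1, φ_1 = x, φ_2 = x^2.
G =
  [2, 0, 2/3]
  [0, 2/3, 0]
  [2/3, 0, 2/5],
b = (-4, 4/15, -4/3).
Solving gives a_0 = -2, a_1 = 2/5, a_2 = 0, so
  g(x) = 2*x/5 - 2.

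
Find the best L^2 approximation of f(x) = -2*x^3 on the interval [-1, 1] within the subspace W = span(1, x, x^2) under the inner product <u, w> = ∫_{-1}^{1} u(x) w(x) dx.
g(x) = -6*x/5

The best approximation g ∈ W is the orthogonal projection of f onto W. Writing g = a_0 + a_1 x + a_2 x^2, the coefficients solve the normal equations G · a = b where
  G_{ij} = <φ_i, φ_j> and b_i = <f, φ_i>, with φ_0 = 1, φ_1 = x, φ_2 = x^2.
G =
  [2, 0, 2/3]
  [0, 2/3, 0]
  [2/3, 0, 2/5],
b = (0, -4/5, 0).
Solving gives a_0 = 0, a_1 = -6/5, a_2 = 0, so
  g(x) = -6*x/5.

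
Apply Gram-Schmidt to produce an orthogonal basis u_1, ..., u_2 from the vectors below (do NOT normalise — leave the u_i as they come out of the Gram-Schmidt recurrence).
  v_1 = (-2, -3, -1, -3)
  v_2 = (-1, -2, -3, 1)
Orthogonal basis:
  u_1 = (-2, -3, -1, -3)
  u_2 = (-7/23, -22/23, -61/23, 47/23)

Apply the Gram-Schmidt recurrence
  u_1 = v_1
  u_i = v_i − Σ_{j<i} ((v_i · u_j) / (u_j · u_j)) · u_j.

Step by step this gives:
  u_1 = (-2, -3, -1, -3)
  u_2 = (-7/23, -22/23, -61/23, 47/23)

Orthogonality check:
  u_2 · u_1 = 0 (should be 0)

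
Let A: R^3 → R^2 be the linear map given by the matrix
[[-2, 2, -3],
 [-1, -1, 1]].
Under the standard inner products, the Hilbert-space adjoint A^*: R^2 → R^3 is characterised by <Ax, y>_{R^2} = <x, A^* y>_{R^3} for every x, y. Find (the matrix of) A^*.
A^* = A^T =
[[-2, -1],
 [2, -1],
 [-3, 1]]

For real matrices with standard dot products, the defining identity <Ax, y> = <x, A^* y> gives (Ax)^T y = x^T (A^*) y, i.e. x^T A^T y = x^T (A^*) y. Since this holds for all x, y, we must have A^* = A^T. Therefore
A^* =
[[-2, -1],
 [2, -1],
 [-3, 1]].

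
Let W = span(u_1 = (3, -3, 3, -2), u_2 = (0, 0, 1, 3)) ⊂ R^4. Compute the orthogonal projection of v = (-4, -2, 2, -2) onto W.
proj_W(v) = (12/43, -12/43, -4/43, -56/43)

Set up U = [u_1 | ... | u_2] ∈ R^(4×2). The projector onto W = col(U) is P = U (U^T U)^(-1) U^T.
Compute U^T U =
  [31, -3]
  [-3, 10],
and U^T v = (4, -4).
Solve U^T U · c = U^T v for the coefficients: c = (4/43, -16/43). The projection is proj_W(v) = U c.
Check: (v - proj_W(v)) · u_1 = 0  (should be 0).
Check: (v - proj_W(v)) · u_2 = 0  (should be 0).
Result: proj_W(v) = (12/43, -12/43, -4/43, -56/43).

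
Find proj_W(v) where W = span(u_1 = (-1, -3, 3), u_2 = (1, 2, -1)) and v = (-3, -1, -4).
proj_W(v) = (-33/14, -10/7, -59/14)

Set up U = [u_1 | ... | u_2] ∈ R^(3×2). The projector onto W = col(U) is P = U (U^T U)^(-1) U^T.
Compute U^T U =
  [19, -10]
  [-10, 6],
and U^T v = (-6, -1).
Solve U^T U · c = U^T v for the coefficients: c = (-23/7, -79/14). The projection is proj_W(v) = U c.
Check: (v - proj_W(v)) · u_1 = 0  (should be 0).
Check: (v - proj_W(v)) · u_2 = 0  (should be 0).
Result: proj_W(v) = (-33/14, -10/7, -59/14).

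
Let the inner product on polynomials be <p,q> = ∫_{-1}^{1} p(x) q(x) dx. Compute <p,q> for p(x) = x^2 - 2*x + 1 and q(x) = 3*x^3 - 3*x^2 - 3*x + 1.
<p,q> = 16/15

Expand the product: p(x)·q(x) = 3*x^5 - 9*x^4 + 6*x^3 + 4*x^2 - 5*x + 1.
∫_{-1}^{1} of each monomial x^k gives [2/(k+1) if k even, 0 if k odd]. Integrating term-by-term (or equivalently evaluating the antiderivative F(x) = x^6/2 - 9*x^5/5 + 3*x^4/2 + 4*x^3/3 - 5*x^2/2 + x at the endpoints):
  F(1) − F(−1) = 1/30 − (-31/30) = 16/15.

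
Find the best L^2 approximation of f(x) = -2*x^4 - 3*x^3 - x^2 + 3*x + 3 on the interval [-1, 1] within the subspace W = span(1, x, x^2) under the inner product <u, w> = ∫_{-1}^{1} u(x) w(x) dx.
g(x) = -19*x^2/7 + 6*x/5 + 111/35

The best approximation g ∈ W is the orthogonal projection of f onto W. Writing g = a_0 + a_1 x + a_2 x^2, the coefficients solve the normal equations G · a = b where
  G_{ij} = <φ_i, φ_j> and b_i = <f, φ_i>, with φ_0 = 1, φ_1 = x, φ_2 = x^2.
G =
  [2, 0, 2/3]
  [0, 2/3, 0]
  [2/3, 0, 2/5],
b = (68/15, 4/5, 36/35).
Solving gives a_0 = 111/35, a_1 = 6/5, a_2 = -19/7, so
  g(x) = -19*x^2/7 + 6*x/5 + 111/35.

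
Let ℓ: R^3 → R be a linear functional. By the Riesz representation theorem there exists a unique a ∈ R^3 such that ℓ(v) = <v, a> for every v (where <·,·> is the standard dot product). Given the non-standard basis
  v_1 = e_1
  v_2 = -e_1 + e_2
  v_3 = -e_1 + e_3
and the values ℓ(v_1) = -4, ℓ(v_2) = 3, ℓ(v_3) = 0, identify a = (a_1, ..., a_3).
a = (-4, -1, -4)

Write a = (a_1, ..., a_3) in the standard basis. For each basis vector v_i, ℓ(v_i) = <v_i, a> is a linear equation in the a_j's. Collect the n equations into a matrix system V a = ℓ, where row i of V is v_i (expressed in the standard basis). Since V is invertible (lower-triangular with 1s on the diagonal, up to permutation), solve by back-substitution:
  V =
[[1, 0, 0],
 [-1, 1, 0],
 [-1, 0, 1]]
  V a = (-4, 3, 0)
Solving gives a = (-4, -1, -4).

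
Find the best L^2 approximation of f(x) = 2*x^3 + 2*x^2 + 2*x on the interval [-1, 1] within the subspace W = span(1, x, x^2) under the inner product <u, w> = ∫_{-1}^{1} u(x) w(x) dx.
g(x) = 2*x^2 + 16*x/5

The best approximation g ∈ W is the orthogonal projection of f onto W. Writing g = a_0 + a_1 x + a_2 x^2, the coefficients solve the normal equations G · a = b where
  G_{ij} = <φ_i, φ_j> and b_i = <f, φ_i>, with φ_0 = 1, φ_1 = x, φ_2 = x^2.
G =
  [2, 0, 2/3]
  [0, 2/3, 0]
  [2/3, 0, 2/5],
b = (4/3, 32/15, 4/5).
Solving gives a_0 = 0, a_1 = 16/5, a_2 = 2, so
  g(x) = 2*x^2 + 16*x/5.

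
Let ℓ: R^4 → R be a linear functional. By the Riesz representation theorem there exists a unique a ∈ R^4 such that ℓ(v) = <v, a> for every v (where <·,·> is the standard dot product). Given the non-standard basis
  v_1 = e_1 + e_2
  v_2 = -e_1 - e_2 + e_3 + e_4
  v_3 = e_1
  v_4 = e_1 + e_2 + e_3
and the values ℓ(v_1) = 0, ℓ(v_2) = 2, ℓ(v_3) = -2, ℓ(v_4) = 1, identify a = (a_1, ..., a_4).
a = (-2, 2, 1, 1)

Write a = (a_1, ..., a_4) in the standard basis. For each basis vector v_i, ℓ(v_i) = <v_i, a> is a linear equation in the a_j's. Collect the n equations into a matrix system V a = ℓ, where row i of V is v_i (expressed in the standard basis). Since V is invertible (lower-triangular with 1s on the diagonal, up to permutation), solve by back-substitution:
  V =
[[1, 1, 0, 0],
 [-1, -1, 1, 1],
 [1, 0, 0, 0],
 [1, 1, 1, 0]]
  V a = (0, 2, -2, 1)
Solving gives a = (-2, 2, 1, 1).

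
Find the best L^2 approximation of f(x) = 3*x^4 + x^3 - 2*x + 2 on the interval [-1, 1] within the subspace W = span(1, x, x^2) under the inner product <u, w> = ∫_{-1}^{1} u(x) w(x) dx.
g(x) = 18*x^2/7 - 7*x/5 + 61/35

The best approximation g ∈ W is the orthogonal projection of f onto W. Writing g = a_0 + a_1 x + a_2 x^2, the coefficients solve the normal equations G · a = b where
  G_{ij} = <φ_i, φ_j> and b_i = <f, φ_i>, with φ_0 = 1, φ_1 = x, φ_2 = x^2.
G =
  [2, 0, 2/3]
  [0, 2/3, 0]
  [2/3, 0, 2/5],
b = (26/5, -14/15, 46/21).
Solving gives a_0 = 61/35, a_1 = -7/5, a_2 = 18/7, so
  g(x) = 18*x^2/7 - 7*x/5 + 61/35.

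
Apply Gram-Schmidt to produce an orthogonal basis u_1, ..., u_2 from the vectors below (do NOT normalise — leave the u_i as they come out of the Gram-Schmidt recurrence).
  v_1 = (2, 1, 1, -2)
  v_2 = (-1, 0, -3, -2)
Orthogonal basis:
  u_1 = (2, 1, 1, -2)
  u_2 = (-4/5, 1/10, -29/10, -11/5)

Apply the Gram-Schmidt recurrence
  u_1 = v_1
  u_i = v_i − Σ_{j<i} ((v_i · u_j) / (u_j · u_j)) · u_j.

Step by step this gives:
  u_1 = (2, 1, 1, -2)
  u_2 = (-4/5, 1/10, -29/10, -11/5)

Orthogonality check:
  u_2 · u_1 = 0 (should be 0)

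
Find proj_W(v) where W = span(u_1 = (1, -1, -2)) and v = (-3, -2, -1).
proj_W(v) = (1/6, -1/6, -1/3)

Set up U = [u_1 | ... | u_1] ∈ R^(3×1). The projector onto W = col(U) is P = U (U^T U)^(-1) U^T.
Compute U^T U =
  [6],
and U^T v = (1).
Solve U^T U · c = U^T v for the coefficients: c = (1/6). The projection is proj_W(v) = U c.
Check: (v - proj_W(v)) · u_1 = 0  (should be 0).
Result: proj_W(v) = (1/6, -1/6, -1/3).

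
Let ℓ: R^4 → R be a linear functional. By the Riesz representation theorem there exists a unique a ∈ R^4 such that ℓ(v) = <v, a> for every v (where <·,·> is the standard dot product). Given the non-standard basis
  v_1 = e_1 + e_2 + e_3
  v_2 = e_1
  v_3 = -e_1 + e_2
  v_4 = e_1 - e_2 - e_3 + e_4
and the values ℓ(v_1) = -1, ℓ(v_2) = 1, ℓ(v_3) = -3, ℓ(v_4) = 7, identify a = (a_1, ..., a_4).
a = (1, -2, 0, 4)

Write a = (a_1, ..., a_4) in the standard basis. For each basis vector v_i, ℓ(v_i) = <v_i, a> is a linear equation in the a_j's. Collect the n equations into a matrix system V a = ℓ, where row i of V is v_i (expressed in the standard basis). Since V is invertible (lower-triangular with 1s on the diagonal, up to permutation), solve by back-substitution:
  V =
[[1, 1, 1, 0],
 [1, 0, 0, 0],
 [-1, 1, 0, 0],
 [1, -1, -1, 1]]
  V a = (-1, 1, -3, 7)
Solving gives a = (1, -2, 0, 4).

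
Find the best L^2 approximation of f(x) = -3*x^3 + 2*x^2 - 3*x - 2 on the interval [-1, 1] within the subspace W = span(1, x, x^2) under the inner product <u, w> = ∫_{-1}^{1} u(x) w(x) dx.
g(x) = 2*x^2 - 24*x/5 - 2

The best approximation g ∈ W is the orthogonal projection of f onto W. Writing g = a_0 + a_1 x + a_2 x^2, the coefficients solve the normal equations G · a = b where
  G_{ij} = <φ_i, φ_j> and b_i = <f, φ_i>, with φ_0 = 1, φ_1 = x, φ_2 = x^2.
G =
  [2, 0, 2/3]
  [0, 2/3, 0]
  [2/3, 0, 2/5],
b = (-8/3, -16/5, -8/15).
Solving gives a_0 = -2, a_1 = -24/5, a_2 = 2, so
  g(x) = 2*x^2 - 24*x/5 - 2.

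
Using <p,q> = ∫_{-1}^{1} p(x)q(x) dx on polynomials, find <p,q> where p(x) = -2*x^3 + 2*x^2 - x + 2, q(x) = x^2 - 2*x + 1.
<p,q> = 52/5

Expand the product: p(x)·q(x) = -2*x^5 + 6*x^4 - 7*x^3 + 6*x^2 - 5*x + 2.
∫_{-1}^{1} of each monomial x^k gives [2/(k+1) if k even, 0 if k odd]. Integrating term-by-term (or equivalently evaluating the antiderivative F(x) = -x^6/3 + 6*x^5/5 - 7*x^4/4 + 2*x^3 - 5*x^2/2 + 2*x at the endpoints):
  F(1) − F(−1) = 37/60 − (-587/60) = 52/5.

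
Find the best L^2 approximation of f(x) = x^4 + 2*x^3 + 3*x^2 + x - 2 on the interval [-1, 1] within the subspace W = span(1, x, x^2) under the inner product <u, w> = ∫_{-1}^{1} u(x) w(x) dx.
g(x) = 27*x^2/7 + 11*x/5 - 73/35

The best approximation g ∈ W is the orthogonal projection of f onto W. Writing g = a_0 + a_1 x + a_2 x^2, the coefficients solve the normal equations G · a = b where
  G_{ij} = <φ_i, φ_j> and b_i = <f, φ_i>, with φ_0 = 1, φ_1 = x, φ_2 = x^2.
G =
  [2, 0, 2/3]
  [0, 2/3, 0]
  [2/3, 0, 2/5],
b = (-8/5, 22/15, 16/105).
Solving gives a_0 = -73/35, a_1 = 11/5, a_2 = 27/7, so
  g(x) = 27*x^2/7 + 11*x/5 - 73/35.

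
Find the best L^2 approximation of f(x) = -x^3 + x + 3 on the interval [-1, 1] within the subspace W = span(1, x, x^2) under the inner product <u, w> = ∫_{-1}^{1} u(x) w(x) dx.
g(x) = 2*x/5 + 3

The best approximation g ∈ W is the orthogonal projection of f onto W. Writing g = a_0 + a_1 x + a_2 x^2, the coefficients solve the normal equations G · a = b where
  G_{ij} = <φ_i, φ_j> and b_i = <f, φ_i>, with φ_0 = 1, φ_1 = x, φ_2 = x^2.
G =
  [2, 0, 2/3]
  [0, 2/3, 0]
  [2/3, 0, 2/5],
b = (6, 4/15, 2).
Solving gives a_0 = 3, a_1 = 2/5, a_2 = 0, so
  g(x) = 2*x/5 + 3.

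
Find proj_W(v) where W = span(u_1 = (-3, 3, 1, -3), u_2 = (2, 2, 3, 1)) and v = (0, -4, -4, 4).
proj_W(v) = (11/9, -43/9, -11/3, 19/9)

Set up U = [u_1 | ... | u_2] ∈ R^(4×2). The projector onto W = col(U) is P = U (U^T U)^(-1) U^T.
Compute U^T U =
  [28, 0]
  [0, 18],
and U^T v = (-28, -16).
Solve U^T U · c = U^T v for the coefficients: c = (-1, -8/9). The projection is proj_W(v) = U c.
Check: (v - proj_W(v)) · u_1 = 0  (should be 0).
Check: (v - proj_W(v)) · u_2 = 0  (should be 0).
Result: proj_W(v) = (11/9, -43/9, -11/3, 19/9).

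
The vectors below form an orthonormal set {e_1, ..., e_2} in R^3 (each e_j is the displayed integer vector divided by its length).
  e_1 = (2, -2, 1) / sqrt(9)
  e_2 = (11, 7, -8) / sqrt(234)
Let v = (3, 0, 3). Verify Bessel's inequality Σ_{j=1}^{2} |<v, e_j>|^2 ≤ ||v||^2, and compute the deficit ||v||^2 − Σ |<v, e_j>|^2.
Σ |<v, e_j>|^2 = 243/26; ||v||^2 = 18; deficit = 225/26

Write each e_j = u_j / sqrt(<u_j, u_j>) where u_j is the displayed integer vector. Then <v, e_j> = <v, u_j> / sqrt(<u_j, u_j>), so |<v, e_j>|^2 = <v, u_j>^2 / <u_j, u_j>.
Coefficients: <v, e_1> = 9/sqrt(9), <v, e_2> = 9/sqrt(234).
Square and sum: Σ |<v, e_j>|^2 = 243/26.
Compute ||v||^2 = v·v = 18.
Deficit = 18 − 243/26 = 225/26 ≥ 0, confirming Bessel's inequality. (The deficit equals ||v − Σ <v,e_j> e_j||^2, the squared distance from v to span{e_j}.)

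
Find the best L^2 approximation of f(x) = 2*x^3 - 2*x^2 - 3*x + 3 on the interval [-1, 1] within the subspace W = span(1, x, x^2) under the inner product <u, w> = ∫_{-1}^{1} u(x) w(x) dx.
g(x) = -2*x^2 - 9*x/5 + 3

The best approximation g ∈ W is the orthogonal projection of f onto W. Writing g = a_0 + a_1 x + a_2 x^2, the coefficients solve the normal equations G · a = b where
  G_{ij} = <φ_i, φ_j> and b_i = <f, φ_i>, with φ_0 = 1, φ_1 = x, φ_2 = x^2.
G =
  [2, 0, 2/3]
  [0, 2/3, 0]
  [2/3, 0, 2/5],
b = (14/3, -6/5, 6/5).
Solving gives a_0 = 3, a_1 = -9/5, a_2 = -2, so
  g(x) = -2*x^2 - 9*x/5 + 3.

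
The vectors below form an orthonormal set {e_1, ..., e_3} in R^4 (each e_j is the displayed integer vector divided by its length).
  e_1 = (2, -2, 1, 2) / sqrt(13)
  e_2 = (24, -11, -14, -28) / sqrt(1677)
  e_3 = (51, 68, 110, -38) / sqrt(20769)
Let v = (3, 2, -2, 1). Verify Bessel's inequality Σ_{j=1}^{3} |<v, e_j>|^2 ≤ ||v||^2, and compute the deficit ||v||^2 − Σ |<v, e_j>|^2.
Σ |<v, e_j>|^2 = 297/161; ||v||^2 = 18; deficit = 2601/161

Write each e_j = u_j / sqrt(<u_j, u_j>) where u_j is the displayed integer vector. Then <v, e_j> = <v, u_j> / sqrt(<u_j, u_j>), so |<v, e_j>|^2 = <v, u_j>^2 / <u_j, u_j>.
Coefficients: <v, e_1> = 2/sqrt(13), <v, e_2> = 50/sqrt(1677), <v, e_3> = 31/sqrt(20769).
Square and sum: Σ |<v, e_j>|^2 = 297/161.
Compute ||v||^2 = v·v = 18.
Deficit = 18 − 297/161 = 2601/161 ≥ 0, confirming Bessel's inequality. (The deficit equals ||v − Σ <v,e_j> e_j||^2, the squared distance from v to span{e_j}.)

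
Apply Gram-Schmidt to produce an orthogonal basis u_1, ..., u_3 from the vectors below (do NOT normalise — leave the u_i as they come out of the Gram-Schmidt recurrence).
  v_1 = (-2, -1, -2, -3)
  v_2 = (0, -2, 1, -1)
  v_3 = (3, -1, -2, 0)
Orthogonal basis:
  u_1 = (-2, -1, -2, -3)
  u_2 = (1/3, -11/6, 4/3, -1/2)
  u_3 = (95/33, -1, -71/33, -5/33)

Apply the Gram-Schmidt recurrence
  u_1 = v_1
  u_i = v_i − Σ_{j<i} ((v_i · u_j) / (u_j · u_j)) · u_j.

Step by step this gives:
  u_1 = (-2, -1, -2, -3)
  u_2 = (1/3, -11/6, 4/3, -1/2)
  u_3 = (95/33, -1, -71/33, -5/33)

Orthogonality check:
  u_2 · u_1 = 0 (should be 0)
  u_3 · u_1 = 0 (should be 0)
  u_3 · u_2 = 0 (should be 0)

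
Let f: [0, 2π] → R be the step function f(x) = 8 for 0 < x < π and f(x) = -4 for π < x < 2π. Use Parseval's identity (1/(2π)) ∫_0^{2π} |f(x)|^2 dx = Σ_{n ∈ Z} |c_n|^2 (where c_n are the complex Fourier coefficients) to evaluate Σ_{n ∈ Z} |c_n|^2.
Σ |c_n|^2 = 40

Parseval equates the L^2 energy of f (normalised by 1/(2π)) with the ℓ^2 sum of its Fourier coefficients: (1/(2π)) ∫_0^{2π} |f|^2 = Σ |c_n|^2.
Compute the left side: (1/(2π)) [∫_0^π 8^2 dx + ∫_π^{2π} (-4)^2 dx] = (1/(2π)) · (64π + 16π) = (64 + 16)/2 = 40.
So Σ_{n ∈ Z} |c_n|^2 = 40.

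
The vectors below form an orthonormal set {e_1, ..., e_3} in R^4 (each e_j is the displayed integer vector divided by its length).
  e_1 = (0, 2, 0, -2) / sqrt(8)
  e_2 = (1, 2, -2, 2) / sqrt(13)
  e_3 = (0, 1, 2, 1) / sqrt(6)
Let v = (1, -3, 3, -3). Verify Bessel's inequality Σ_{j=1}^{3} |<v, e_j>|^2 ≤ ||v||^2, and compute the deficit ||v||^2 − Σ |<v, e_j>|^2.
Σ |<v, e_j>|^2 = 289/13; ||v||^2 = 28; deficit = 75/13

Write each e_j = u_j / sqrt(<u_j, u_j>) where u_j is the displayed integer vector. Then <v, e_j> = <v, u_j> / sqrt(<u_j, u_j>), so |<v, e_j>|^2 = <v, u_j>^2 / <u_j, u_j>.
Coefficients: <v, e_1> = 0/sqrt(8), <v, e_2> = -17/sqrt(13), <v, e_3> = 0/sqrt(6).
Square and sum: Σ |<v, e_j>|^2 = 289/13.
Compute ||v||^2 = v·v = 28.
Deficit = 28 − 289/13 = 75/13 ≥ 0, confirming Bessel's inequality. (The deficit equals ||v − Σ <v,e_j> e_j||^2, the squared distance from v to span{e_j}.)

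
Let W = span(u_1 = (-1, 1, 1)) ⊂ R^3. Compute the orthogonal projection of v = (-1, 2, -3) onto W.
proj_W(v) = (0, 0, 0)

Set up U = [u_1 | ... | u_1] ∈ R^(3×1). The projector onto W = col(U) is P = U (U^T U)^(-1) U^T.
Compute U^T U =
  [3],
and U^T v = (0).
Solve U^T U · c = U^T v for the coefficients: c = (0). The projection is proj_W(v) = U c.
Check: (v - proj_W(v)) · u_1 = 0  (should be 0).
Result: proj_W(v) = (0, 0, 0).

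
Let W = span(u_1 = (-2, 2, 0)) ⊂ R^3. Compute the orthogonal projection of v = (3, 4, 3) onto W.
proj_W(v) = (-1/2, 1/2, 0)

Set up U = [u_1 | ... | u_1] ∈ R^(3×1). The projector onto W = col(U) is P = U (U^T U)^(-1) U^T.
Compute U^T U =
  [8],
and U^T v = (2).
Solve U^T U · c = U^T v for the coefficients: c = (1/4). The projection is proj_W(v) = U c.
Check: (v - proj_W(v)) · u_1 = 0  (should be 0).
Result: proj_W(v) = (-1/2, 1/2, 0).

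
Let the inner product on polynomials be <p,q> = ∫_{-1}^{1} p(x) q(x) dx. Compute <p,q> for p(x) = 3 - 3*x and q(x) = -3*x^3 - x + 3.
<p,q> = 118/5

Expand the product: p(x)·q(x) = 9*x^4 - 9*x^3 + 3*x^2 - 12*x + 9.
∫_{-1}^{1} of each monomial x^k gives [2/(k+1) if k even, 0 if k odd]. Integrating term-by-term (or equivalently evaluating the antiderivative F(x) = 9*x^5/5 - 9*x^4/4 + x^3 - 6*x^2 + 9*x at the endpoints):
  F(1) − F(−1) = 71/20 − (-401/20) = 118/5.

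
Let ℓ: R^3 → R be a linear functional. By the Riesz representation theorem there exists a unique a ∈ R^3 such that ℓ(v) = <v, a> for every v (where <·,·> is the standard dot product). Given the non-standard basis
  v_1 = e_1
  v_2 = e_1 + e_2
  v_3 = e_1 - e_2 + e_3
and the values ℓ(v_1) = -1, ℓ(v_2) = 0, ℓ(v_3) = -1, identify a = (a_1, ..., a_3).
a = (-1, 1, 1)

Write a = (a_1, ..., a_3) in the standard basis. For each basis vector v_i, ℓ(v_i) = <v_i, a> is a linear equation in the a_j's. Collect the n equations into a matrix system V a = ℓ, where row i of V is v_i (expressed in the standard basis). Since V is invertible (lower-triangular with 1s on the diagonal, up to permutation), solve by back-substitution:
  V =
[[1, 0, 0],
 [1, 1, 0],
 [1, -1, 1]]
  V a = (-1, 0, -1)
Solving gives a = (-1, 1, 1).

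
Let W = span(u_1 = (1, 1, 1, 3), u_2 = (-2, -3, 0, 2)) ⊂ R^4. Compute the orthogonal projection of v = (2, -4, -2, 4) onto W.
proj_W(v) = (-248/203, -432/203, 120/203, 104/29)

Set up U = [u_1 | ... | u_2] ∈ R^(4×2). The projector onto W = col(U) is P = U (U^T U)^(-1) U^T.
Compute U^T U =
  [12, 1]
  [1, 17],
and U^T v = (8, 16).
Solve U^T U · c = U^T v for the coefficients: c = (120/203, 184/203). The projection is proj_W(v) = U c.
Check: (v - proj_W(v)) · u_1 = 0  (should be 0).
Check: (v - proj_W(v)) · u_2 = 0  (should be 0).
Result: proj_W(v) = (-248/203, -432/203, 120/203, 104/29).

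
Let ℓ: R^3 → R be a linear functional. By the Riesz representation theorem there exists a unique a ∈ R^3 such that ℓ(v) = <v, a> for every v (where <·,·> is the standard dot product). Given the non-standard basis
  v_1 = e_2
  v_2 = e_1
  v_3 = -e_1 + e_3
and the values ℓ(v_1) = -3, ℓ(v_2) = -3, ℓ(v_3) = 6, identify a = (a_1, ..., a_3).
a = (-3, -3, 3)

Write a = (a_1, ..., a_3) in the standard basis. For each basis vector v_i, ℓ(v_i) = <v_i, a> is a linear equation in the a_j's. Collect the n equations into a matrix system V a = ℓ, where row i of V is v_i (expressed in the standard basis). Since V is invertible (lower-triangular with 1s on the diagonal, up to permutation), solve by back-substitution:
  V =
[[0, 1, 0],
 [1, 0, 0],
 [-1, 0, 1]]
  V a = (-3, -3, 6)
Solving gives a = (-3, -3, 3).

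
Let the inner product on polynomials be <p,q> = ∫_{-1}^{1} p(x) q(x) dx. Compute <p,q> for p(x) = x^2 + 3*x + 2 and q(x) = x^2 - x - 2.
<p,q> = -48/5

Expand the product: p(x)·q(x) = x^4 + 2*x^3 - 3*x^2 - 8*x - 4.
∫_{-1}^{1} of each monomial x^k gives [2/(k+1) if k even, 0 if k odd]. Integrating term-by-term (or equivalently evaluating the antiderivative F(x) = x^5/5 + x^4/2 - x^3 - 4*x^2 - 4*x at the endpoints):
  F(1) − F(−1) = -83/10 − (13/10) = -48/5.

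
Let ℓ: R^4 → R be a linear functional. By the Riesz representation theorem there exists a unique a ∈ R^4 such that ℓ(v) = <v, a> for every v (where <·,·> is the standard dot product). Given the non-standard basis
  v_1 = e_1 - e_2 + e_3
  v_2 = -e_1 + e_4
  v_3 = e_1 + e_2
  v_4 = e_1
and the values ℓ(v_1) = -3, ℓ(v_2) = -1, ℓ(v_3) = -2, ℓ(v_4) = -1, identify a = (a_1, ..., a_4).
a = (-1, -1, -3, -2)

Write a = (a_1, ..., a_4) in the standard basis. For each basis vector v_i, ℓ(v_i) = <v_i, a> is a linear equation in the a_j's. Collect the n equations into a matrix system V a = ℓ, where row i of V is v_i (expressed in the standard basis). Since V is invertible (lower-triangular with 1s on the diagonal, up to permutation), solve by back-substitution:
  V =
[[1, -1, 1, 0],
 [-1, 0, 0, 1],
 [1, 1, 0, 0],
 [1, 0, 0, 0]]
  V a = (-3, -1, -2, -1)
Solving gives a = (-1, -1, -3, -2).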